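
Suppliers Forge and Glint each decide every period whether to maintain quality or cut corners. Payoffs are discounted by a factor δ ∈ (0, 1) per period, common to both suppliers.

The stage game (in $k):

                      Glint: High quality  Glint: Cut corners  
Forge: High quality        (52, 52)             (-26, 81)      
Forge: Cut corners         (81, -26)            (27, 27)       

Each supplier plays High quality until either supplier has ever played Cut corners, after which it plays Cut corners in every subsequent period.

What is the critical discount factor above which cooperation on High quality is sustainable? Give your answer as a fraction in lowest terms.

29/54

Under grim trigger the critical discount factor is (T−C)/(T−P) with T = 81, C = 52, P = 27.
δ* = (81−52)/(81−27) = 29/54.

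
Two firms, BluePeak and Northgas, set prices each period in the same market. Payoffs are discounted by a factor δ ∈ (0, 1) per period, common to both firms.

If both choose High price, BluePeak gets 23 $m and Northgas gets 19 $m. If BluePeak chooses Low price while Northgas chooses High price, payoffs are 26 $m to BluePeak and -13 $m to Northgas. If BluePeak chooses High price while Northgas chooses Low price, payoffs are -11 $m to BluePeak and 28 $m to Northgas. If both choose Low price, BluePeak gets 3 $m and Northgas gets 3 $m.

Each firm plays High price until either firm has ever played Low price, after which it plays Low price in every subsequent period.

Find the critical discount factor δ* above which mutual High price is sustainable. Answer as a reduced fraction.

BluePeak: cooperation gives 23 each period; deviation gives 26 once then 3 forever.
  23/(1−δ) ≥ 26 + 3δ/(1−δ) ⇒ δ ≥ 3/23.
Northgas: cooperation gives 19 each period; deviation gives 28 once then 3 forever.
  δ ≥ 9/25.
Both must hold, so the binding constraint is Northgas's: δ ≥ 9/25.

9/25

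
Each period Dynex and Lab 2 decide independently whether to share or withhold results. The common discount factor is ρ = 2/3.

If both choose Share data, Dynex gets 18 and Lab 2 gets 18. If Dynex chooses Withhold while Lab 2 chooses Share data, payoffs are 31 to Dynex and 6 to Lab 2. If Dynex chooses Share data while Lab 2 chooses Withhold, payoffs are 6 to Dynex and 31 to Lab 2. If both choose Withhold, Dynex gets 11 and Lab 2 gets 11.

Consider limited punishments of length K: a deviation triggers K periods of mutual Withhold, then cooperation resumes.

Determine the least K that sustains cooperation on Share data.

7

No profitable deviation requires (18−11)(ρ+…+ρ^K) ≥ 31−18, i.e. ρ+…+ρ^K ≥ 13/7 ≈ 1.8571.
With ρ = 2/3, the partial sums are K=1: 0.6667, K=2: 1.1111, …, K=5: 1.7366, K=6: 1.8244, K=7: 1.8829.
K = 7 is the first length at which the sum reaches 1.8571.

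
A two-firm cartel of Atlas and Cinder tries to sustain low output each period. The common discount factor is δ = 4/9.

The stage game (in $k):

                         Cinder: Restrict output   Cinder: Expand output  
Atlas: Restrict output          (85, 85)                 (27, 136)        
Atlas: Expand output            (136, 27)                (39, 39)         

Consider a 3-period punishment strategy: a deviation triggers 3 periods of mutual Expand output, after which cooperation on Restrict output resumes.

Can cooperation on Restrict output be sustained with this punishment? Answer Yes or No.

IC: δ+…+δ^3 ≥ (136−85)/(85−39) = 51/46.
At δ = 4/9: partial sum = 0.7298 < 1.1087. Cooperation not sustainable.

No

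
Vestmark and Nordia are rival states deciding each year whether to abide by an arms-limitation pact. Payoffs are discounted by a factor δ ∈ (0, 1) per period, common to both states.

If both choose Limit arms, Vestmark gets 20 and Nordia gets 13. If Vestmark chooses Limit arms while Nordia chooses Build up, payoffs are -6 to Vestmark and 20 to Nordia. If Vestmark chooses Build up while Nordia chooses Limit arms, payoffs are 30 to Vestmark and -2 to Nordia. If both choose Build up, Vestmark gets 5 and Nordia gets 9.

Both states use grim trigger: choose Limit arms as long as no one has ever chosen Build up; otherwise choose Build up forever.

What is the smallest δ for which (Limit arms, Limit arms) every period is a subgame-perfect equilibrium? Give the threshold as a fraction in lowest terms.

7/11

Vestmark's threshold: (30−20)/(30−5) = 2/5.
Nordia's threshold: (20−13)/(20−9) = 7/11.
2/5 < 7/11, so Nordia binds and δ* = 7/11.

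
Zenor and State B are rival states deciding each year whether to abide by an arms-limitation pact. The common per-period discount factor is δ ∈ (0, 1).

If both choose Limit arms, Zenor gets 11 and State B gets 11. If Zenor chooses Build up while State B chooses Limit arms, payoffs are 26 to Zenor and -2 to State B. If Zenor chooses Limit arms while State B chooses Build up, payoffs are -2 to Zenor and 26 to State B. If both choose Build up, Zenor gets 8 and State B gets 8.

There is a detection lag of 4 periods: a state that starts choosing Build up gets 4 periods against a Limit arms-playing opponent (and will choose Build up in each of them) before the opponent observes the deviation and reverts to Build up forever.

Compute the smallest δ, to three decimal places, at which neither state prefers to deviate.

0.955

The best deviation is to choose Build up for all 4 undetected periods, earning 26 each, then 8 forever once detected.
Deviation value: 26(1−δ^4)/(1−δ) + 8δ^4/(1−δ); cooperation value: 11/(1−δ).
IC: 11 ≥ 26(1−δ^4) + 8δ^4 = 26 − 18δ^4.
So δ^4 ≥ 15/18 = 5/6, giving δ ≥ (5/6)^(1/4) ≈ 0.955.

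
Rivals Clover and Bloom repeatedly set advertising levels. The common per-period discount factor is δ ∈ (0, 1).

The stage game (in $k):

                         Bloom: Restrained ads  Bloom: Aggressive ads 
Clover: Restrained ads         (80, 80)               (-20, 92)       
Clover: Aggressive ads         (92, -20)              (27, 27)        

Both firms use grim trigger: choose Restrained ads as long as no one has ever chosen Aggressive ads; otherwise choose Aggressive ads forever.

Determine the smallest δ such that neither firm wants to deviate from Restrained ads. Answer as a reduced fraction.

80/(1−δ) ≥ 92 + 27δ/(1−δ)
80 ≥ 92 − 65δ
δ ≥ 12/65.

12/65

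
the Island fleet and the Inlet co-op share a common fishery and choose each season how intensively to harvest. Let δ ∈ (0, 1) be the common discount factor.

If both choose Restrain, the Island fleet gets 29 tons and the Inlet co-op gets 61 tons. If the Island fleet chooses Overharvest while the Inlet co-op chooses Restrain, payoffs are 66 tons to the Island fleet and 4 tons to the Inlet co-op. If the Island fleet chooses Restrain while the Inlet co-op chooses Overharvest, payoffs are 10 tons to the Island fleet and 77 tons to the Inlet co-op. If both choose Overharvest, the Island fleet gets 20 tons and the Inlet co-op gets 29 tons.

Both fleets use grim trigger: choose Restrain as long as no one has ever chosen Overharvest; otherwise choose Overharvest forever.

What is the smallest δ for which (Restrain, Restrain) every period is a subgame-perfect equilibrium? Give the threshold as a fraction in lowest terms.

For the Island fleet: deviation gain 66−29 = 37, per-period punishment loss 29−20 = 9. IC gives δ ≥ 37/46.
For the Inlet co-op: gain 16, loss 32 per period, so δ ≥ 16/48 = 1/3.
The tighter constraint is the Island fleet's, so cooperation needs δ ≥ 37/46.

37/46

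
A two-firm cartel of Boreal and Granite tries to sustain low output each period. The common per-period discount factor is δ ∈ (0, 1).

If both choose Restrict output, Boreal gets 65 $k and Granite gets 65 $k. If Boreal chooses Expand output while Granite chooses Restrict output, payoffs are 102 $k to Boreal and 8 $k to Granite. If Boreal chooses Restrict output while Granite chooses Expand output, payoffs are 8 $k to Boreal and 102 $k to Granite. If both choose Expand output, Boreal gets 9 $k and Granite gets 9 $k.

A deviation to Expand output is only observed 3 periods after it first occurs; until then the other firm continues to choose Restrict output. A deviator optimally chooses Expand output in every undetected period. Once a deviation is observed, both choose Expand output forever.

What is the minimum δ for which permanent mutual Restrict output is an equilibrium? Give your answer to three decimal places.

The best deviation is to choose Expand output for all 3 undetected periods, earning 102 each, then 9 forever once detected.
Deviation value: 102(1−δ^3)/(1−δ) + 9δ^3/(1−δ); cooperation value: 65/(1−δ).
IC: 65 ≥ 102(1−δ^3) + 9δ^3 = 102 − 93δ^3.
So δ^3 ≥ 37/93, giving δ ≥ (37/93)^(1/3) ≈ 0.735.

0.735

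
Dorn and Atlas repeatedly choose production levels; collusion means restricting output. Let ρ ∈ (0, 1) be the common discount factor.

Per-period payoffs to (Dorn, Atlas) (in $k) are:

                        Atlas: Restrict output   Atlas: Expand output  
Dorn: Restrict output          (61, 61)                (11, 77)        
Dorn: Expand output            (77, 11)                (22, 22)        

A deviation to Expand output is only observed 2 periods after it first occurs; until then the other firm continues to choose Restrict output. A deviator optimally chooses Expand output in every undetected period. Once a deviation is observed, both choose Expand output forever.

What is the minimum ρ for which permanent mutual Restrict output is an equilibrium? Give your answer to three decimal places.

The best deviation is to choose Expand output for all 2 undetected periods, earning 77 each, then 22 forever once detected.
Deviation value: 77(1−ρ^2)/(1−ρ) + 22ρ^2/(1−ρ); cooperation value: 61/(1−ρ).
IC: 61 ≥ 77(1−ρ^2) + 22ρ^2 = 77 − 55ρ^2.
So ρ^2 ≥ 16/55, giving ρ ≥ (16/55)^(1/2) ≈ 0.539.

0.539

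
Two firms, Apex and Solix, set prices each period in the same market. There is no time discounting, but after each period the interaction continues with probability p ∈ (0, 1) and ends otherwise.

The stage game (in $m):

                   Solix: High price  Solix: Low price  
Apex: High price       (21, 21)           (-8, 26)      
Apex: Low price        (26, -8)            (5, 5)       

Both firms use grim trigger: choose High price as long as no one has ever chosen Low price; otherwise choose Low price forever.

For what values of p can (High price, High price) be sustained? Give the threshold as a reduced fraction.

5/21

With no time discounting, the continuation probability p plays the role of the discount factor.
Grim-trigger IC: 21/(1−p) ≥ 26 + 5p/(1−p) ⇒ p ≥ (26−21)/(26−5) = 5/21.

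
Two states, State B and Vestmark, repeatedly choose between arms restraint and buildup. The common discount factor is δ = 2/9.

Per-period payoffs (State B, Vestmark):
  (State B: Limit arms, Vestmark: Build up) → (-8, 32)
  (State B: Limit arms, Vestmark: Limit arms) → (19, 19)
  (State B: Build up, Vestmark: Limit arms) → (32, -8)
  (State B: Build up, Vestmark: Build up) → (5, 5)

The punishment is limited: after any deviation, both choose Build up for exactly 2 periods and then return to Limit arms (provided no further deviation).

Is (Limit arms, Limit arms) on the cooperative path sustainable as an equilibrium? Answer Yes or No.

No

IC: δ+…+δ^2 ≥ (32−19)/(19−5) = 13/14.
At δ = 2/9: partial sum = 0.2716 < 0.9286. Cooperation not sustainable.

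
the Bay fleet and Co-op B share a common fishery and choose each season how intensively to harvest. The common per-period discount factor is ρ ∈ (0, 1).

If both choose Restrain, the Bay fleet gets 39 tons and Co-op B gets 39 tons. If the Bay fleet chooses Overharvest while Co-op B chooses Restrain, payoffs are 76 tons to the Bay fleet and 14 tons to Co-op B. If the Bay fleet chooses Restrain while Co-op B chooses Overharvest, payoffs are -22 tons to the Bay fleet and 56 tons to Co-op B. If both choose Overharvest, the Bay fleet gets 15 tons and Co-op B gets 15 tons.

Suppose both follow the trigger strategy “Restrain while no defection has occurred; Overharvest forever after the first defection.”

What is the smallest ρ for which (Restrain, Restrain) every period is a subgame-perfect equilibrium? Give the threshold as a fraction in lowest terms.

37/61

the Bay fleet: cooperation gives 39 each period; deviation gives 76 once then 15 forever.
  39/(1−ρ) ≥ 76 + 15ρ/(1−ρ) ⇒ ρ ≥ 37/61.
Co-op B: cooperation gives 39 each period; deviation gives 56 once then 15 forever.
  ρ ≥ 17/41.
Both must hold, so the binding constraint is the Bay fleet's: ρ ≥ 37/61.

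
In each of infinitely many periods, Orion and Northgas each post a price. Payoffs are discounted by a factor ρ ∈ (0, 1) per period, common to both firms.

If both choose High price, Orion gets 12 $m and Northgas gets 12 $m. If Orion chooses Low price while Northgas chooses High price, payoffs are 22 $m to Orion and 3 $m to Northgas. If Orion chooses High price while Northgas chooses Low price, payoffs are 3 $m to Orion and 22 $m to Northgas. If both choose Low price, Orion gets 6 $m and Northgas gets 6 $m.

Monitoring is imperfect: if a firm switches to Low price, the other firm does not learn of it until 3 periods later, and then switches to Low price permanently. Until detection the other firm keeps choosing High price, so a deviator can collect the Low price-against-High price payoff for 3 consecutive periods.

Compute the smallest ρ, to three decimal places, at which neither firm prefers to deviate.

A deviator earns 22 for 3 periods, then 6 forever; cooperating earns 12 forever. Multiplying the IC by (1−ρ):
12 ≥ 22(1−ρ^3) + 6ρ^3, so 16·ρ^3 ≥ 10 and ρ^3 ≥ 5/8.
ρ ≥ (5/8)^(1/3) ≈ 0.855.

0.855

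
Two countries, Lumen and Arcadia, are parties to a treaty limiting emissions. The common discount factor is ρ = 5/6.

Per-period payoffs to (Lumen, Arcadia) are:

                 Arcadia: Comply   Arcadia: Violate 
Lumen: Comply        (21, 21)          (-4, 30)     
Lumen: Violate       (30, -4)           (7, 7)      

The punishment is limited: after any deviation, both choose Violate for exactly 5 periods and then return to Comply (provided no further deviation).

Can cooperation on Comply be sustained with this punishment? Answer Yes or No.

Yes

Comparing payoff streams over the 6 periods until play realigns: cooperate → 21(1+ρ+…+ρ^5); deviate → 30 + 7(ρ+…+ρ^5).
Cooperation is sustained iff (21−7)(ρ+…+ρ^5) ≥ 30−21.
ρ+…+ρ^5 = 5/6·(1−(5/6)^5)/(1−5/6) = 2.9906, and (30−21)/(21−7) = 0.6429.
2.9906 ≥ 0.6429, so cooperation is sustainable.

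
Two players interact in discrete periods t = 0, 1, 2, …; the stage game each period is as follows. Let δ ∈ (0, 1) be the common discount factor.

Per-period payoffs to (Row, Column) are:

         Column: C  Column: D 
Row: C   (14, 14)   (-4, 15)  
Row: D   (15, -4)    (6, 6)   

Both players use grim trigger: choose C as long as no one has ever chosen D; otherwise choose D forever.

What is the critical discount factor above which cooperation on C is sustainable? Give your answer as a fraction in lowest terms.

1/9

One-period gain from deviating is 15 − 14 = 1. The loss is 14 − 6 = 8 in every subsequent period, with present value 8·δ/(1−δ).
Deviation is unprofitable when 8·δ/(1−δ) ≥ 1, i.e. δ/(1−δ) ≥ 1/8.
Equivalently δ ≥ 1/(1+8) = 1/9.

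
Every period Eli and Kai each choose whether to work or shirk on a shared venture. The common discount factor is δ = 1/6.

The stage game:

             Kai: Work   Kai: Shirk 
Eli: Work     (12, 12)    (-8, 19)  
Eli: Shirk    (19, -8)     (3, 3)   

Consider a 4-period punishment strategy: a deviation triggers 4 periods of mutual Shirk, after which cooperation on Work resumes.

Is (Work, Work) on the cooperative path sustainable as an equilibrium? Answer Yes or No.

Comparing payoff streams over the 5 periods until play realigns: cooperate → 12(1+δ+…+δ^4); deviate → 19 + 3(δ+…+δ^4).
Cooperation is sustained iff (12−3)(δ+…+δ^4) ≥ 19−12.
δ+…+δ^4 = 1/6·(1−(1/6)^4)/(1−1/6) = 0.1998, and (19−12)/(12−3) = 0.7778.
0.1998 < 0.7778, so cooperation is not sustainable.

No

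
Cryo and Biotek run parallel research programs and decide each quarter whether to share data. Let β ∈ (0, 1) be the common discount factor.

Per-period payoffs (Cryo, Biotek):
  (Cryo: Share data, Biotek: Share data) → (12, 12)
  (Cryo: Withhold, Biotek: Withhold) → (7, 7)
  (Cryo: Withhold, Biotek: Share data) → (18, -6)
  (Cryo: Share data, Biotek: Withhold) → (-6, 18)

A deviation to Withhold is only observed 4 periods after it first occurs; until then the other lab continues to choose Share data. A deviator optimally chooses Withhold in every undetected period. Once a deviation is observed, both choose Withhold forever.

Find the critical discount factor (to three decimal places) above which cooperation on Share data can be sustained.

0.859

Deviating for the 4 undetected periods gains 18−12 = 6 per period over cooperation, then loses 12−7 = 5 per period forever once punishment starts.
Gain: 6(1 + β + … + β^3); loss: 5·β^4/(1−β).
No profitable deviation ⇔ 6(1−β^4) ≤ 5·β^4, i.e. β^4 ≥ 6/(6+5) = 6/11.
Hence β ≥ (6/11)^(1/4) ≈ 0.859.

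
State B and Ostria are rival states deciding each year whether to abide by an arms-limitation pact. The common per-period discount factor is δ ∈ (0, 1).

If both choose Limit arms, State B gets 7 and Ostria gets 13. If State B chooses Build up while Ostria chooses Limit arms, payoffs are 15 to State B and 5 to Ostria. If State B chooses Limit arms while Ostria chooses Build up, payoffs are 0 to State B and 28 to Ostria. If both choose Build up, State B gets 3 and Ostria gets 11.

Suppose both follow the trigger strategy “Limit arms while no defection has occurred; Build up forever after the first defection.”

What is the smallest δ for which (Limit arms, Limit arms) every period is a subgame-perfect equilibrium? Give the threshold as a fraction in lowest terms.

15/17

For State B: deviation gain 15−7 = 8, per-period punishment loss 7−3 = 4. IC gives δ ≥ 8/12 = 2/3.
For Ostria: gain 15, loss 2 per period, so δ ≥ 15/17.
The tighter constraint is Ostria's, so cooperation needs δ ≥ 15/17.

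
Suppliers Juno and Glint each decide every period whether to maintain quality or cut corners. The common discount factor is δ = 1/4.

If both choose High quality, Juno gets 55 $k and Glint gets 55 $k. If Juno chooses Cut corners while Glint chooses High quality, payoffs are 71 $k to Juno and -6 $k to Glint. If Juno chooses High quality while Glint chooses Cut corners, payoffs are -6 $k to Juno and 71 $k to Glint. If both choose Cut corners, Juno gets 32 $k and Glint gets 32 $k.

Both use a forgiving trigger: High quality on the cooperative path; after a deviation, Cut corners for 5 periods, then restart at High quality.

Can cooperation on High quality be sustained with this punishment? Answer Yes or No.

Comparing payoff streams over the 6 periods until play realigns: cooperate → 55(1+δ+…+δ^5); deviate → 71 + 32(δ+…+δ^5).
Cooperation is sustained iff (55−32)(δ+…+δ^5) ≥ 71−55.
δ+…+δ^5 = 1/4·(1−(1/4)^5)/(1−1/4) = 0.3330, and (71−55)/(55−32) = 0.6957.
0.3330 < 0.6957, so cooperation is not sustainable.

No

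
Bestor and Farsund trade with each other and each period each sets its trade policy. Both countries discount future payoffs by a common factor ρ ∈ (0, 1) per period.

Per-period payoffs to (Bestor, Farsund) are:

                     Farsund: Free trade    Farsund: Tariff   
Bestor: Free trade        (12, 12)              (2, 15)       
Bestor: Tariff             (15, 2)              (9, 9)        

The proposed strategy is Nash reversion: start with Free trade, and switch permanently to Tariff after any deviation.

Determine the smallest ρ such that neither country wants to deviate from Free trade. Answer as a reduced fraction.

1/2

One-period gain from deviating is 15 − 12 = 3. The loss is 12 − 9 = 3 in every subsequent period, with present value 3·ρ/(1−ρ).
Deviation is unprofitable when 3·ρ/(1−ρ) ≥ 3, i.e. ρ/(1−ρ) ≥ 1.
Equivalently ρ ≥ 3/(3+3) = 1/2.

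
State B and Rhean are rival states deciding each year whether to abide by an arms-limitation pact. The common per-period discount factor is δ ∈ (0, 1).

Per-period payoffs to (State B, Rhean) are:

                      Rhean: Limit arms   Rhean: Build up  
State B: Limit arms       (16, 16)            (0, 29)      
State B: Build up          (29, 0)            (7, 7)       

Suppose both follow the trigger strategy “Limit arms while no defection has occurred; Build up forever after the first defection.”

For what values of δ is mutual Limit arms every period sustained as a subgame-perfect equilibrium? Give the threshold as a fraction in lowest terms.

One-period gain from deviating is 29 − 16 = 13. The loss is 16 − 7 = 9 in every subsequent period, with present value 9·δ/(1−δ).
Deviation is unprofitable when 9·δ/(1−δ) ≥ 13, i.e. δ/(1−δ) ≥ 13/9.
Equivalently δ ≥ 13/(13+9) = 13/22.

13/22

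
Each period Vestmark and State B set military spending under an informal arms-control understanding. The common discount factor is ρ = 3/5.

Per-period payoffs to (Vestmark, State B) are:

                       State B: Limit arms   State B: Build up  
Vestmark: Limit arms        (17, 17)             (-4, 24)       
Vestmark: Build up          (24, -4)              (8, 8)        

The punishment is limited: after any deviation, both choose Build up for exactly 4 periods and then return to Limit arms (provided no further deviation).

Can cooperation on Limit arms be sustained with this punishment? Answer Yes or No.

IC: ρ+…+ρ^4 ≥ (24−17)/(17−8) = 7/9.
At ρ = 3/5: partial sum = 1.3056 ≥ 0.7778. Cooperation sustainable.

Yes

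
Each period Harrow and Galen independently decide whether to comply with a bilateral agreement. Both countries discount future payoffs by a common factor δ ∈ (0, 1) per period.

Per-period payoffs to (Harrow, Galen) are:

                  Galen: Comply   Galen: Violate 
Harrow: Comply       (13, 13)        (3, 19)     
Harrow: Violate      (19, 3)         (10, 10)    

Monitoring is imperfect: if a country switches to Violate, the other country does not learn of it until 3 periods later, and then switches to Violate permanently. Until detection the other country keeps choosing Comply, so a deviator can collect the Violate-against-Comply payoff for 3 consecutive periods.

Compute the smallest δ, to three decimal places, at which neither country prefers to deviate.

Deviating for the 3 undetected periods gains 19−13 = 6 per period over cooperation, then loses 13−10 = 3 per period forever once punishment starts.
Gain: 6(1 + δ + … + δ^2); loss: 3·δ^3/(1−δ).
No profitable deviation ⇔ 6(1−δ^3) ≤ 3·δ^3, i.e. δ^3 ≥ 6/(6+3) = 2/3.
Hence δ ≥ (2/3)^(1/3) ≈ 0.874.

0.874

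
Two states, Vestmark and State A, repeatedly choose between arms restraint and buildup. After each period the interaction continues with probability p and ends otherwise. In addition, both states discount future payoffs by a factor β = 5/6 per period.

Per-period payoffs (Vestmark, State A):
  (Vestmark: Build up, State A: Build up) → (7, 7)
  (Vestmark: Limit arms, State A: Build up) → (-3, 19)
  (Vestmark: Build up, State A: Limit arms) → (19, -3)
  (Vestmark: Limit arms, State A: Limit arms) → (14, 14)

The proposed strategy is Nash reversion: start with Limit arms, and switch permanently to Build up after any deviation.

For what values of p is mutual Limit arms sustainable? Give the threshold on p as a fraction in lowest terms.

Expected continuation weight on next period's payoff is β·p = 5/6·p, which plays the role of the discount factor.
Cooperation requires 5/6·p ≥ (19−14)/(19−7) = 5/12, hence p ≥ 1/2.

1/2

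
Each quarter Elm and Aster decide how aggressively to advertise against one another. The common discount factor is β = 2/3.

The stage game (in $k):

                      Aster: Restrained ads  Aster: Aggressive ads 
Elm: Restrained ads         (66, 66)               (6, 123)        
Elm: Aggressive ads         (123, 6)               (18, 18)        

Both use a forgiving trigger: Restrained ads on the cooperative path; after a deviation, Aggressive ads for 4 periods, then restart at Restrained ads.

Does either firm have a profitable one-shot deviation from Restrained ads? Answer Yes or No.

IC: β+…+β^4 ≥ (123−66)/(66−18) = 19/16.
At β = 2/3: partial sum = 1.6049 ≥ 1.1875. Cooperation sustainable.

No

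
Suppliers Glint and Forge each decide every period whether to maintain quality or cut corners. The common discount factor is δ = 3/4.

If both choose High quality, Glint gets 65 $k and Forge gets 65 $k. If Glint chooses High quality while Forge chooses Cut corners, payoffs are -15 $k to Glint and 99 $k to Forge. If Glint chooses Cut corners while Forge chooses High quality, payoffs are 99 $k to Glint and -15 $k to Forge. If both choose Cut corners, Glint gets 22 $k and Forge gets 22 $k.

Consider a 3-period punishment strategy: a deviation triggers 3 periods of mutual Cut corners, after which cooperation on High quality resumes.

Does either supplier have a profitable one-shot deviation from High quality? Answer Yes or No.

No

A one-shot deviation gives 99 now, then 22 for 3 periods, then back to 65.
Gain from deviating: (99−65) today; loss: (65−22) in each of the next 3 periods.
No-deviation condition: (65−22)(δ+…+δ^3) ≥ 99−65, i.e. δ+…+δ^3 ≥ 34/43.
At δ = 3/4: δ+…+δ^3 = 1.7344 ≥ 0.7907.
So cooperation is sustainable.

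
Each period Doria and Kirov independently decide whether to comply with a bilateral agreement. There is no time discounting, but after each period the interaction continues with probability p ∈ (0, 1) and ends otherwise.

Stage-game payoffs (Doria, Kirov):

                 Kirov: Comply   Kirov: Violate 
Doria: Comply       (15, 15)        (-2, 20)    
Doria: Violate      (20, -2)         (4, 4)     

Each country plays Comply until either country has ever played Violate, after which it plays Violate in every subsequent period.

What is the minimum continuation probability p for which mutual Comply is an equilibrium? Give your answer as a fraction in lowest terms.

With no time discounting, the continuation probability p plays the role of the discount factor.
Grim-trigger IC: 15/(1−p) ≥ 20 + 4p/(1−p) ⇒ p ≥ (20−15)/(20−4) = 5/16.

5/16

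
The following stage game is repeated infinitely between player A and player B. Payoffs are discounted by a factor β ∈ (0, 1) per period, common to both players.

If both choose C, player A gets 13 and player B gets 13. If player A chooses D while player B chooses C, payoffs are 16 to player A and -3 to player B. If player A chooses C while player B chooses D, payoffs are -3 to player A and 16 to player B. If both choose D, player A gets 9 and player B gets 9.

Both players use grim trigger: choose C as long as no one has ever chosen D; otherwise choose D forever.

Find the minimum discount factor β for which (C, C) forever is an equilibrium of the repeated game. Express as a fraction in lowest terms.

3/7

13/(1−β) ≥ 16 + 9β/(1−β)
13 ≥ 16 − 7β
β ≥ 3/7.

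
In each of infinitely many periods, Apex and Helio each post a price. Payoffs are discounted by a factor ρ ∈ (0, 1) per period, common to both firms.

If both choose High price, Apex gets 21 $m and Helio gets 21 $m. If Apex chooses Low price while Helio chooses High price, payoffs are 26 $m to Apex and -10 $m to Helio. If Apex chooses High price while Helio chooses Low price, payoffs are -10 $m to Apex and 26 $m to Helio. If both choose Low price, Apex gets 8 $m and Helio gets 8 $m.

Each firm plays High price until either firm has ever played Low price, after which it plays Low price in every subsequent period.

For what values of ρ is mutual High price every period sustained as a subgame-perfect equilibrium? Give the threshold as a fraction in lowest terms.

21/(1−ρ) ≥ 26 + 8ρ/(1−ρ)
21 ≥ 26 − 18ρ
ρ ≥ 5/18.

5/18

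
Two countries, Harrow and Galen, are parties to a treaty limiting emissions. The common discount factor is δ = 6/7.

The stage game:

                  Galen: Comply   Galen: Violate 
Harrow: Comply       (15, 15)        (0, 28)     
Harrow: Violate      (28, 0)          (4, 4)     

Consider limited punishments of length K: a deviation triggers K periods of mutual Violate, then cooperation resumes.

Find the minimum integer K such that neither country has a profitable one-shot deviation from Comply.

2

Need Σ_{k=1}^{K} δ^k ≥ (28−15)/(15−4) = 1.1818 at δ = 6/7.
At K = 1 the sum is 0.8571 < 1.1818; at K = 2 it is 1.5918 ≥ 1.1818.
So the minimum punishment length is K = 2.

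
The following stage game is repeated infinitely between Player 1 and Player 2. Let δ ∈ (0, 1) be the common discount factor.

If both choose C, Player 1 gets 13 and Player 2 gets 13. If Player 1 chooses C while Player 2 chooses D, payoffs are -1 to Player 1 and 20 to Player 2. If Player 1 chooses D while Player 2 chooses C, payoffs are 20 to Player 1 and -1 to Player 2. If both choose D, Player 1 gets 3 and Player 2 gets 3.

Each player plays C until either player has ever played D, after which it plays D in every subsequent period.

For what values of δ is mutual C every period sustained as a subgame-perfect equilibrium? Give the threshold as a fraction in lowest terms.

Cooperation forever yields 13 each period: 13/(1−δ).
Deviating yields 20 once, then 3 forever: 20 + 3δ/(1−δ).
No profitable deviation requires 13/(1−δ) ≥ 20 + 3δ/(1−δ).
Multiplying by (1−δ): 13 ≥ 20(1−δ) + 3δ = 20 − 17δ.
So 17δ ≥ 7, i.e. δ ≥ 7/17.

7/17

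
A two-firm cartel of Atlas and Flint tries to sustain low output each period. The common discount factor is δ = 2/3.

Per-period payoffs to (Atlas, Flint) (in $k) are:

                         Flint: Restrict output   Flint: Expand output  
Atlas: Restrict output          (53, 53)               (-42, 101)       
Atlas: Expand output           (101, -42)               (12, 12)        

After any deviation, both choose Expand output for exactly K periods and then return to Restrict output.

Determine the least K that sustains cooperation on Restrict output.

IC: δ(1−δ^K)/(1−δ) ≥ (101−53)/(53−12) = 48/41.
With δ = 2/3: need 1 − δ^K ≥ 48/41·(1−2/3)/(2/3), i.e. δ^K ≤ 0.4146.
Since (2/3)^2 = 0.4444 and (2/3)^3 = 0.2963, the smallest such K is 3.

3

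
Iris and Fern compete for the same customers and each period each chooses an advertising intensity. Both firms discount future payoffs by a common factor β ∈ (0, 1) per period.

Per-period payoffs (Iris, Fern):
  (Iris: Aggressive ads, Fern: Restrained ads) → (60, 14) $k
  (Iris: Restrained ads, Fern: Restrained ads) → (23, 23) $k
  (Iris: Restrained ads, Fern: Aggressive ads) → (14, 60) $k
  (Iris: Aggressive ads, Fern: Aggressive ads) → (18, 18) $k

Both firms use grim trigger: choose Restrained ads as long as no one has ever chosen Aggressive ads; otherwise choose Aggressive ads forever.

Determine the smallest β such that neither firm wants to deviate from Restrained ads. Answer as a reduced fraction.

37/42

23/(1−β) ≥ 60 + 18β/(1−β)
23 ≥ 60 − 42β
β ≥ 37/42.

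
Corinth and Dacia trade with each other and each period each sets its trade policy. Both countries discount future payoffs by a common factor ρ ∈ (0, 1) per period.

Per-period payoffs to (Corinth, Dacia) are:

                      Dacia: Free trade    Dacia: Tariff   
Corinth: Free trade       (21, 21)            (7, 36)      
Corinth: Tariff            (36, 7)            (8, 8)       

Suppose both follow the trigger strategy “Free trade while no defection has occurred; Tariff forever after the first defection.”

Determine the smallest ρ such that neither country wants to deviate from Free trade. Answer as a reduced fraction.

21/(1−ρ) ≥ 36 + 8ρ/(1−ρ)
21 ≥ 36 − 28ρ
ρ ≥ 15/28.

15/28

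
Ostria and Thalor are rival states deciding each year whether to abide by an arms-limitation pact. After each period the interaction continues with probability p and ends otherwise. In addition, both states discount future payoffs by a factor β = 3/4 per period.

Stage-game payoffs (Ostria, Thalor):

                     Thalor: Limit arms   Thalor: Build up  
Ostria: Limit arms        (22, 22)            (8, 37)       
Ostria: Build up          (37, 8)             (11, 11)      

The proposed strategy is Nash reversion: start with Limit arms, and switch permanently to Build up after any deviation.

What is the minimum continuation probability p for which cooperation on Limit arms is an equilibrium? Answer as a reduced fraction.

With continuation probability p and discount β, the effective per-period discount factor is βp.
Grim-trigger IC: βp ≥ (37−22)/(37−11) = 15/26.
So p ≥ (15/26)/(3/4) = 10/13.

10/13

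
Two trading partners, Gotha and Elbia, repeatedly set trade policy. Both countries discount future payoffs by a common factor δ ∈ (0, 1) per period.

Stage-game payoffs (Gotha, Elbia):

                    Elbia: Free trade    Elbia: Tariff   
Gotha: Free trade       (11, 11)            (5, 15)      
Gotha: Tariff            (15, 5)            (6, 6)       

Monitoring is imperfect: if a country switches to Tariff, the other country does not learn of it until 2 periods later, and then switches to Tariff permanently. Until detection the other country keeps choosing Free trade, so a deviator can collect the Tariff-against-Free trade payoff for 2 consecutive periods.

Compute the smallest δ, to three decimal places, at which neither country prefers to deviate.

0.667

Deviating for the 2 undetected periods gains 15−11 = 4 per period over cooperation, then loses 11−6 = 5 per period forever once punishment starts.
Gain: 4(1 + δ + … + δ^1); loss: 5·δ^2/(1−δ).
No profitable deviation ⇔ 4(1−δ^2) ≤ 5·δ^2, i.e. δ^2 ≥ 4/(4+5) = 4/9.
Hence δ ≥ (4/9)^(1/2) ≈ 0.667.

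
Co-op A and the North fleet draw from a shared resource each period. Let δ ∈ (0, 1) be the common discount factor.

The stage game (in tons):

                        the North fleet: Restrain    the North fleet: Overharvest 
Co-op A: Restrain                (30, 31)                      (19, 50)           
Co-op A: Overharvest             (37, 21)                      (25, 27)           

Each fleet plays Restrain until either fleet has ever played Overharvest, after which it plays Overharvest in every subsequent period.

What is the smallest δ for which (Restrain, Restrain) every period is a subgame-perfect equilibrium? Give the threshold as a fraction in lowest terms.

For Co-op A: deviation gain 37−30 = 7, per-period punishment loss 30−25 = 5. IC gives δ ≥ 7/12.
For the North fleet: gain 19, loss 4 per period, so δ ≥ 19/23.
The tighter constraint is the North fleet's, so cooperation needs δ ≥ 19/23.

19/23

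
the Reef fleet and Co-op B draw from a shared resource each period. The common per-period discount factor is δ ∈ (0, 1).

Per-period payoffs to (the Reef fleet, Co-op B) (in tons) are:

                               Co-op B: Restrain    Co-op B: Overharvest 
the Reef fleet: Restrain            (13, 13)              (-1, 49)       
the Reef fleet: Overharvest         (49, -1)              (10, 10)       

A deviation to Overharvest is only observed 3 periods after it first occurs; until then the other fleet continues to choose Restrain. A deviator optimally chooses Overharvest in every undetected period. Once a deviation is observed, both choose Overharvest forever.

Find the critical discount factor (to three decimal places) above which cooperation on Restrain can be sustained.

A deviator earns 49 for 3 periods, then 10 forever; cooperating earns 13 forever. Multiplying the IC by (1−δ):
13 ≥ 49(1−δ^3) + 10δ^3, so 39·δ^3 ≥ 36 and δ^3 ≥ 12/13.
δ ≥ (12/13)^(1/3) ≈ 0.974.

0.974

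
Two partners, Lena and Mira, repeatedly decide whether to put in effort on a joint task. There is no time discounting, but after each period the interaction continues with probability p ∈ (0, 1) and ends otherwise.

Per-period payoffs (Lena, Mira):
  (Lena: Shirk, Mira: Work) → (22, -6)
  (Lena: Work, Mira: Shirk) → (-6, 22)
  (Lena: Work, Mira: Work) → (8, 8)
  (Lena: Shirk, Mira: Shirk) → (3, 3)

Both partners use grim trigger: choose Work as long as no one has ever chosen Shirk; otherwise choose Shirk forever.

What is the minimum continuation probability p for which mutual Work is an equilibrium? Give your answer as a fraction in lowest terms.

Expected cooperation value is 8 + p·8 + p²·8 + … = 8/(1−p); deviation gives 22 + p·3/(1−p).
8 ≥ 22(1−p) + 3p ⇒ 19p ≥ 14 ⇒ p ≥ 14/19.

14/19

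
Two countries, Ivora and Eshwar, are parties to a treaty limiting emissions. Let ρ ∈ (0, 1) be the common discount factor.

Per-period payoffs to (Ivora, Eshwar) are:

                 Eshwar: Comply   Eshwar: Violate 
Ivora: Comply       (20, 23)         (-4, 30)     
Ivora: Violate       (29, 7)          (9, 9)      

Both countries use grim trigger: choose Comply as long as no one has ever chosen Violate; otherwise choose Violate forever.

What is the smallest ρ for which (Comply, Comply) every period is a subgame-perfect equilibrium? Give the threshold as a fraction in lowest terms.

9/20

Ivora's threshold: (29−20)/(29−9) = 9/20.
Eshwar's threshold: (30−23)/(30−9) = 1/3.
9/20 > 1/3, so Ivora binds and ρ* = 9/20.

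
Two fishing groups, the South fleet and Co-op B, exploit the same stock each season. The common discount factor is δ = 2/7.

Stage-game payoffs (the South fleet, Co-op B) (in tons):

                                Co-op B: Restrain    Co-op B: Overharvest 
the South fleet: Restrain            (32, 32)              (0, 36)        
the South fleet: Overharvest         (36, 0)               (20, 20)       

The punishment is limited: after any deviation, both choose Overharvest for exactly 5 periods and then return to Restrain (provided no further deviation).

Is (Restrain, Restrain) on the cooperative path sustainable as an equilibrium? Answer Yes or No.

A one-shot deviation gives 36 now, then 20 for 5 periods, then back to 32.
Gain from deviating: (36−32) today; loss: (32−20) in each of the next 5 periods.
No-deviation condition: (32−20)(δ+…+δ^5) ≥ 36−32, i.e. δ+…+δ^5 ≥ 1/3.
At δ = 2/7: δ+…+δ^5 = 0.3992 ≥ 0.3333.
So cooperation is sustainable.

Yes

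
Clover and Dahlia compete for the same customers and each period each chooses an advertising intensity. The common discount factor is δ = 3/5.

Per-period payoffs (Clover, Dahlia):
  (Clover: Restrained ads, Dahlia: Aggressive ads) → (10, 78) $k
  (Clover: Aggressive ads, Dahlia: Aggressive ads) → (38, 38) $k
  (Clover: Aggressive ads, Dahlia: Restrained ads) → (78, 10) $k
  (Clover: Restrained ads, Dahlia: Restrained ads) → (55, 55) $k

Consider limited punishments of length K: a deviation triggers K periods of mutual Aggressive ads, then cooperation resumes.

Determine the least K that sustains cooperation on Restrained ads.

IC: δ(1−δ^K)/(1−δ) ≥ (78−55)/(55−38) = 23/17.
With δ = 3/5: need 1 − δ^K ≥ 23/17·(1−3/5)/(3/5), i.e. δ^K ≤ 0.0980.
Since (3/5)^4 = 0.1296 and (3/5)^5 = 0.0778, the smallest such K is 5.

5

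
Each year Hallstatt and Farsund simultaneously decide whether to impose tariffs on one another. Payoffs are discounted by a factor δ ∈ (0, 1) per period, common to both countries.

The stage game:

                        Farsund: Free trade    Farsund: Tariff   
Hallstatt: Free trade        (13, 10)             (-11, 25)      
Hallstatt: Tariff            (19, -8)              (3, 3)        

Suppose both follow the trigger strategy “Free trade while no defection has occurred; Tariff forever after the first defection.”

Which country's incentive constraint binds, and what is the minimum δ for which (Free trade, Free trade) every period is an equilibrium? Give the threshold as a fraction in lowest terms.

Hallstatt: cooperation gives 13 each period; deviation gives 19 once then 3 forever.
  13/(1−δ) ≥ 19 + 3δ/(1−δ) ⇒ δ ≥ 6/16 = 3/8.
Farsund: cooperation gives 10 each period; deviation gives 25 once then 3 forever.
  δ ≥ 15/22.
Both must hold, so the binding constraint is Farsund's: δ ≥ 15/22.

Farsund; δ ≥ 15/22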